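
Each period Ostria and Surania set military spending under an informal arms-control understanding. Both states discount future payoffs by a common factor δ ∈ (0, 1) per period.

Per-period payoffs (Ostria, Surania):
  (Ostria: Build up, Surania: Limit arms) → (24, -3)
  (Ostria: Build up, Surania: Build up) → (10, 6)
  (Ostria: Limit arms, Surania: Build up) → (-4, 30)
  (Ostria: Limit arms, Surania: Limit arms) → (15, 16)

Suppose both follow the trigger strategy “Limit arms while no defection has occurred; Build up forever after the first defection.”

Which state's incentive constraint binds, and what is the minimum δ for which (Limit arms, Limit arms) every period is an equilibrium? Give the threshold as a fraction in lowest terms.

Ostria; δ ≥ 9/14

Ostria's threshold: (24−15)/(24−10) = 9/14.
Surania's threshold: (30−16)/(30−6) = 7/12.
9/14 > 7/12, so Ostria binds and δ* = 9/14.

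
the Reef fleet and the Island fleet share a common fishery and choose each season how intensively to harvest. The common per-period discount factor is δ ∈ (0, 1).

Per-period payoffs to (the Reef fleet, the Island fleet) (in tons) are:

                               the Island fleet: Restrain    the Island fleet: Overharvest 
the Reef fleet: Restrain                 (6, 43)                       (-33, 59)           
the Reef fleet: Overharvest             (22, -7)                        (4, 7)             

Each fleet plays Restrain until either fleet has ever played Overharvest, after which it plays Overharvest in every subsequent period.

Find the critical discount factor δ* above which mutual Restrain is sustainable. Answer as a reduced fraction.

8/9

the Reef fleet's threshold: (22−6)/(22−4) = 8/9.
the Island fleet's threshold: (59−43)/(59−7) = 4/13.
8/9 > 4/13, so the Reef fleet binds and δ* = 8/9.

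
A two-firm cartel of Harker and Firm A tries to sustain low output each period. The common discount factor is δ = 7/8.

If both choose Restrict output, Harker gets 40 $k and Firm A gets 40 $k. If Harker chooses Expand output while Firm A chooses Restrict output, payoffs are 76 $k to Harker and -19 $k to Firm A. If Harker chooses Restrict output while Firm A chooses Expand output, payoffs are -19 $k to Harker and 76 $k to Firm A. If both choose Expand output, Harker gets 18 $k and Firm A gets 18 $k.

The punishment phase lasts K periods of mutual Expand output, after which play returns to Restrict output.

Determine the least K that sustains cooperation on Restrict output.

Need Σ_{k=1}^{K} δ^k ≥ (76−40)/(40−18) = 1.6364 at δ = 7/8.
At K = 1 the sum is 0.8750 < 1.6364; at K = 2 it is 1.6406 ≥ 1.6364.
So the minimum punishment length is K = 2.

2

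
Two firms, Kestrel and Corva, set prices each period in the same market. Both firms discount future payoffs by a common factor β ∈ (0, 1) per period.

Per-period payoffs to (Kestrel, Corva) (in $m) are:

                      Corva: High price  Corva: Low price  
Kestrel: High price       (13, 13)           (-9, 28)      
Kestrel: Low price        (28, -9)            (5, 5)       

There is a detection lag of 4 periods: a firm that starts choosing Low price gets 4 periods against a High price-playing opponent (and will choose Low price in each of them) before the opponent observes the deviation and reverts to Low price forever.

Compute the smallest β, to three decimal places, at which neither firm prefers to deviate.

0.899

The best deviation is to choose Low price for all 4 undetected periods, earning 28 each, then 5 forever once detected.
Deviation value: 28(1−β^4)/(1−β) + 5β^4/(1−β); cooperation value: 13/(1−β).
IC: 13 ≥ 28(1−β^4) + 5β^4 = 28 − 23β^4.
So β^4 ≥ 15/23, giving β ≥ (15/23)^(1/4) ≈ 0.899.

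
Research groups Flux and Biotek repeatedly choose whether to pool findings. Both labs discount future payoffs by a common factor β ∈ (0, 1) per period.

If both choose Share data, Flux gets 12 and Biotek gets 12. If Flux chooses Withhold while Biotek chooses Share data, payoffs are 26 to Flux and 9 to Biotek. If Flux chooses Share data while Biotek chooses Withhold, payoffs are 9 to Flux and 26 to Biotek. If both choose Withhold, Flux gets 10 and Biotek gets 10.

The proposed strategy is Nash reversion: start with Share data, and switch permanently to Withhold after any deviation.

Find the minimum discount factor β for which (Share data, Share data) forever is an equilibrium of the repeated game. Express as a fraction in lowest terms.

7/8

One-period gain from deviating is 26 − 12 = 14. The loss is 12 − 10 = 2 in every subsequent period, with present value 2·β/(1−β).
Deviation is unprofitable when 2·β/(1−β) ≥ 14, i.e. β/(1−β) ≥ 7.
Equivalently β ≥ 14/(14+2) = 7/8.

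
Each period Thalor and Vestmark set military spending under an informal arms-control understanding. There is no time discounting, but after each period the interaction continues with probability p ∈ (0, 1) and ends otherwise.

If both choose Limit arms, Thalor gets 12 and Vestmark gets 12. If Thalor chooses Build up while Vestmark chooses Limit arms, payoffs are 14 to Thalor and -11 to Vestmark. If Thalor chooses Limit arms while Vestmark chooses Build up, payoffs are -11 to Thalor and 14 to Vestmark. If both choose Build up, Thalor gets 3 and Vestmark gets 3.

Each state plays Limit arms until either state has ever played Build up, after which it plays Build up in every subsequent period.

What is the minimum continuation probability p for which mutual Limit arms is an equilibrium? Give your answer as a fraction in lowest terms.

2/11

With no time discounting, the continuation probability p plays the role of the discount factor.
Grim-trigger IC: 12/(1−p) ≥ 14 + 3p/(1−p) ⇒ p ≥ (14−12)/(14−3) = 2/11.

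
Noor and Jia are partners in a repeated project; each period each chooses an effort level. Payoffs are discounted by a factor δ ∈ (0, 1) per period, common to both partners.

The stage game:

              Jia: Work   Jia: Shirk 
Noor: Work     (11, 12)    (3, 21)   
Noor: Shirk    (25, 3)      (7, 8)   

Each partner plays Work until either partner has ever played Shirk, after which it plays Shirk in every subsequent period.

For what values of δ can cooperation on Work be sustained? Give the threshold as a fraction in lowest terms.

7/9

Noor: cooperation gives 11 each period; deviation gives 25 once then 7 forever.
  11/(1−δ) ≥ 25 + 7δ/(1−δ) ⇒ δ ≥ 14/18 = 7/9.
Jia: cooperation gives 12 each period; deviation gives 21 once then 8 forever.
  δ ≥ 9/13.
Both must hold, so the binding constraint is Noor's: δ ≥ 7/9.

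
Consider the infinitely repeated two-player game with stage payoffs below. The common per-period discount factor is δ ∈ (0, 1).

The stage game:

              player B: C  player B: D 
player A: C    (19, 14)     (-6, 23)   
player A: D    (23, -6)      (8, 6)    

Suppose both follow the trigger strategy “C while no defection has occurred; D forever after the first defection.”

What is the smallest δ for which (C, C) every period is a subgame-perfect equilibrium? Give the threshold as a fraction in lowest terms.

9/17

For player A: deviation gain 23−19 = 4, per-period punishment loss 19−8 = 11. IC gives δ ≥ 4/15.
For player B: gain 9, loss 8 per period, so δ ≥ 9/17.
The tighter constraint is player B's, so cooperation needs δ ≥ 9/17.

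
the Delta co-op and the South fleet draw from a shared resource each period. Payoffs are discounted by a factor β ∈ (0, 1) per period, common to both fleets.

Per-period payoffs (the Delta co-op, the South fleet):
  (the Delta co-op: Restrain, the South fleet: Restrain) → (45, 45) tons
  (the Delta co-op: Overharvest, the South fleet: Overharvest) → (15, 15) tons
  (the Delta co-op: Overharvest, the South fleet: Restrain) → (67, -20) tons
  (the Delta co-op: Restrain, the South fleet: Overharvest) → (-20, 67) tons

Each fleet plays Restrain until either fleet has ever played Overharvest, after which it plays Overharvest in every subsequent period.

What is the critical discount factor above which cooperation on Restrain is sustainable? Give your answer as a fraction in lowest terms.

One-period gain from deviating is 67 − 45 = 22. The loss is 45 − 15 = 30 in every subsequent period, with present value 30·β/(1−β).
Deviation is unprofitable when 30·β/(1−β) ≥ 22, i.e. β/(1−β) ≥ 11/15.
Equivalently β ≥ 22/(22+30) = 11/26.

11/26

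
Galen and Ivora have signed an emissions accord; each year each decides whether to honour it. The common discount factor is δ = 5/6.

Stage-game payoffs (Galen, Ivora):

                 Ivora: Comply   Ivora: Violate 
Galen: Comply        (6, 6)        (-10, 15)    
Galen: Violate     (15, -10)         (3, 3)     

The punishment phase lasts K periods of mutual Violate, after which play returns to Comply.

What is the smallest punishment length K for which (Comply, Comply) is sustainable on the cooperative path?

Need Σ_{k=1}^{K} δ^k ≥ (15−6)/(6−3) = 3.0000 at δ = 5/6.
At K = 5 the sum is 2.9906 < 3.0000; at K = 6 it is 3.3255 ≥ 3.0000.
So the minimum punishment length is K = 6.

6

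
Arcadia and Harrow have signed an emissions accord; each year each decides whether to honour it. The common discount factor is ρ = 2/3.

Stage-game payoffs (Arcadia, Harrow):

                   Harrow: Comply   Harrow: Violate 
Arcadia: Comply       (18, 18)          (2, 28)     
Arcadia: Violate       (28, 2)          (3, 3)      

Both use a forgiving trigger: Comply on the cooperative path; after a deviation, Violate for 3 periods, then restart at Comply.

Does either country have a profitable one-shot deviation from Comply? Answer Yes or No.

A one-shot deviation gives 28 now, then 3 for 3 periods, then back to 18.
Gain from deviating: (28−18) today; loss: (18−3) in each of the next 3 periods.
No-deviation condition: (18−3)(ρ+…+ρ^3) ≥ 28−18, i.e. ρ+…+ρ^3 ≥ 2/3.
At ρ = 2/3: ρ+…+ρ^3 = 1.4074 ≥ 0.6667.
So cooperation is sustainable.

No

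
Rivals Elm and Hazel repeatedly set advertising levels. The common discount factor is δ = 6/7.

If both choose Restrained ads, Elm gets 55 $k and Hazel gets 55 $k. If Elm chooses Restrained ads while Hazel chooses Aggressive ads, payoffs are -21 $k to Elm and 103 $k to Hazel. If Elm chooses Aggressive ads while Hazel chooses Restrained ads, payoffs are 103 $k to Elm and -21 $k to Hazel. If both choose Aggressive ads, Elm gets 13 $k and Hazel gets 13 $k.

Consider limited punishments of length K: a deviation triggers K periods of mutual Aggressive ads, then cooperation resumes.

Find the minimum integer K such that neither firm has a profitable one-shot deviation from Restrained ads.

2

Need Σ_{k=1}^{K} δ^k ≥ (103−55)/(55−13) = 1.1429 at δ = 6/7.
At K = 1 the sum is 0.8571 < 1.1429; at K = 2 it is 1.5918 ≥ 1.1429.
So the minimum punishment length is K = 2.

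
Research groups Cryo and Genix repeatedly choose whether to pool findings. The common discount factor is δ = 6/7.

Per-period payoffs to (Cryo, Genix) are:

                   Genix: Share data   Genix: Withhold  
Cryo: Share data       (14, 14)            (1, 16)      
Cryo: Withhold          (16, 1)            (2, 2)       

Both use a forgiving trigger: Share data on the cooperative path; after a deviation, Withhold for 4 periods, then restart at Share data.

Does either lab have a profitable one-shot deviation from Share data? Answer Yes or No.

A one-shot deviation gives 16 now, then 2 for 4 periods, then back to 14.
Gain from deviating: (16−14) today; loss: (14−2) in each of the next 4 periods.
No-deviation condition: (14−2)(δ+…+δ^4) ≥ 16−14, i.e. δ+…+δ^4 ≥ 1/6.
At δ = 6/7: δ+…+δ^4 = 2.7613 ≥ 0.1667.
So cooperation is sustainable.

No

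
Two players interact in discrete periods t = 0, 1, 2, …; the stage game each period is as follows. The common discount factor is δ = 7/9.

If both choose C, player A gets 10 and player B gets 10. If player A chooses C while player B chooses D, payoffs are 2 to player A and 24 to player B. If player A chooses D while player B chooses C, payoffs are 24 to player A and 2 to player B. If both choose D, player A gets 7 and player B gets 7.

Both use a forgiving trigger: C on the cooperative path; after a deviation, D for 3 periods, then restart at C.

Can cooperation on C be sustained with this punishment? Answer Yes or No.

No

A one-shot deviation gives 24 now, then 7 for 3 periods, then back to 10.
Gain from deviating: (24−10) today; loss: (10−7) in each of the next 3 periods.
No-deviation condition: (10−7)(δ+…+δ^3) ≥ 24−10, i.e. δ+…+δ^3 ≥ 14/3.
At δ = 7/9: δ+…+δ^3 = 1.8532 < 4.6667.
So cooperation is not sustainable.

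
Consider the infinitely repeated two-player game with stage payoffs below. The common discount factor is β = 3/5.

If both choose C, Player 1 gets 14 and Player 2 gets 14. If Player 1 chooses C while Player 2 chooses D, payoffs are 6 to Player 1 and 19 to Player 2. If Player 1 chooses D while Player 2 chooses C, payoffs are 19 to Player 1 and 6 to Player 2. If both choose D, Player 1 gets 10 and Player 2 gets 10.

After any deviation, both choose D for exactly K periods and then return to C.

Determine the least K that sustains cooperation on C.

4

Need Σ_{k=1}^{K} β^k ≥ (19−14)/(14−10) = 1.2500 at β = 3/5.
At K = 3 the sum is 1.1760 < 1.2500; at K = 4 it is 1.3056 ≥ 1.2500.
So the minimum punishment length is K = 4.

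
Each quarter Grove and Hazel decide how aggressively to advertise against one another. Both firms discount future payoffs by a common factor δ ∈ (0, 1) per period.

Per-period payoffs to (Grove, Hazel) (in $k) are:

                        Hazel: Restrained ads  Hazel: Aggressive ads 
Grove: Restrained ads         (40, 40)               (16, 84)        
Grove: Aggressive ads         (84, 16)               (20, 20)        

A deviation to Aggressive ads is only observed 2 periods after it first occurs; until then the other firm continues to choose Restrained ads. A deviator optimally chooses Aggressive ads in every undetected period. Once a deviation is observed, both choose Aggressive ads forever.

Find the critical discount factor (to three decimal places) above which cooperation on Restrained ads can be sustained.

0.829

Deviating for the 2 undetected periods gains 84−40 = 44 per period over cooperation, then loses 40−20 = 20 per period forever once punishment starts.
Gain: 44(1 + δ + … + δ^1); loss: 20·δ^2/(1−δ).
No profitable deviation ⇔ 44(1−δ^2) ≤ 20·δ^2, i.e. δ^2 ≥ 44/(44+20) = 11/16.
Hence δ ≥ (11/16)^(1/2) ≈ 0.829.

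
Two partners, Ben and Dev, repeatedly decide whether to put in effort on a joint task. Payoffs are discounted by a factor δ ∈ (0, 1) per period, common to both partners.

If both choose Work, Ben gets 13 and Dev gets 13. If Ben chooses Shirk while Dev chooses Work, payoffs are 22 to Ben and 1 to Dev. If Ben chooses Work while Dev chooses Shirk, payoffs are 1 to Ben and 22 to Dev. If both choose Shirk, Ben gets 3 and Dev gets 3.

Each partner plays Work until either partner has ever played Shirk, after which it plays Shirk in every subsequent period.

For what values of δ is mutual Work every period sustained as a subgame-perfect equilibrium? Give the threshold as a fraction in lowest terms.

13/(1−δ) ≥ 22 + 3δ/(1−δ)
13 ≥ 22 − 19δ
δ ≥ 9/19.

9/19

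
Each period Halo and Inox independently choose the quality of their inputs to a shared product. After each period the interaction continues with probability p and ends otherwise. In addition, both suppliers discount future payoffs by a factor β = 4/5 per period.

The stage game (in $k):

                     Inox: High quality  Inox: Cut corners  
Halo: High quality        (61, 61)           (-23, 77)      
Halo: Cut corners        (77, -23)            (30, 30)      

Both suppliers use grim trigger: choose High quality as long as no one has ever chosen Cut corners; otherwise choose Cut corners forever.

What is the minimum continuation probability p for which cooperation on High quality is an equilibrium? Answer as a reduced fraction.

20/47

With continuation probability p and discount β, the effective per-period discount factor is βp.
Grim-trigger IC: βp ≥ (77−61)/(77−30) = 16/47.
So p ≥ (16/47)/(4/5) = 20/47.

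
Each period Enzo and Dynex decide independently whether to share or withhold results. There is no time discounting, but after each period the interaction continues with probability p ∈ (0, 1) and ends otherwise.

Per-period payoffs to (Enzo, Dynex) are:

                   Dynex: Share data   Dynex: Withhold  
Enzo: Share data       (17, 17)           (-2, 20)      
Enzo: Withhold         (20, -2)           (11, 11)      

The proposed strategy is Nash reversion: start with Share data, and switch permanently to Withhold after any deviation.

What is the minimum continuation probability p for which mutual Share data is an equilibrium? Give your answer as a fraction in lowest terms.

Expected cooperation value is 17 + p·17 + p²·17 + … = 17/(1−p); deviation gives 20 + p·11/(1−p).
17 ≥ 20(1−p) + 11p ⇒ 9p ≥ 3 ⇒ p ≥ 3/9 = 1/3.

1/3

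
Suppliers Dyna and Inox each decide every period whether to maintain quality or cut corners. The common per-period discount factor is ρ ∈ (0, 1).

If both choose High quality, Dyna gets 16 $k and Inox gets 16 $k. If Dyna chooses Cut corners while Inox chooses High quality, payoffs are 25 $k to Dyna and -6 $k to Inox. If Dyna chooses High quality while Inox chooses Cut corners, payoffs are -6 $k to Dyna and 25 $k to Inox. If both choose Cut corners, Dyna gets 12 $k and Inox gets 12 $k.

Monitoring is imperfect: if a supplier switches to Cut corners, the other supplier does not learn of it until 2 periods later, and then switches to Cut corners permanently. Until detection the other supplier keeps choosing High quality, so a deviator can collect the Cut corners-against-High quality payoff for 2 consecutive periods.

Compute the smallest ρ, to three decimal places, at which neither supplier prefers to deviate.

The best deviation is to choose Cut corners for all 2 undetected periods, earning 25 each, then 12 forever once detected.
Deviation value: 25(1−ρ^2)/(1−ρ) + 12ρ^2/(1−ρ); cooperation value: 16/(1−ρ).
IC: 16 ≥ 25(1−ρ^2) + 12ρ^2 = 25 − 13ρ^2.
So ρ^2 ≥ 9/13, giving ρ ≥ (9/13)^(1/2) ≈ 0.832.

0.832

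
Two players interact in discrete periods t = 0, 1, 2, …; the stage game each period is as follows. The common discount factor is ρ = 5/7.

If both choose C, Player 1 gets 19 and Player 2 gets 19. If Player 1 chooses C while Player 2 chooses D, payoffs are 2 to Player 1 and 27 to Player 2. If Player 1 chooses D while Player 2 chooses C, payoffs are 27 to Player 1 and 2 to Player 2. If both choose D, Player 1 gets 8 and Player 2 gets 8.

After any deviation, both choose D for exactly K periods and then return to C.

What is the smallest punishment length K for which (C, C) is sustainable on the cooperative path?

2

Need Σ_{k=1}^{K} ρ^k ≥ (27−19)/(19−8) = 0.7273 at ρ = 5/7.
At K = 1 the sum is 0.7143 < 0.7273; at K = 2 it is 1.2245 ≥ 0.7273.
So the minimum punishment length is K = 2.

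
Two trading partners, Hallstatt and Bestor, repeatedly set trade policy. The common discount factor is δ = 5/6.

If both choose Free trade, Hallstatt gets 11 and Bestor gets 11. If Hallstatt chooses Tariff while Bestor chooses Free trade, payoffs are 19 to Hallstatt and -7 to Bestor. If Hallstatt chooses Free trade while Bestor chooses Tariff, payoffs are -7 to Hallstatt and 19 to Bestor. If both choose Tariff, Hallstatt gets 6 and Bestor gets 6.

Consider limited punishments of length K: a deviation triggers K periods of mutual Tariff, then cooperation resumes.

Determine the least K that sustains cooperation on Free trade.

3

Need Σ_{k=1}^{K} δ^k ≥ (19−11)/(11−6) = 1.6000 at δ = 5/6.
At K = 2 the sum is 1.5278 < 1.6000; at K = 3 it is 2.1065 ≥ 1.6000.
So the minimum punishment length is K = 3.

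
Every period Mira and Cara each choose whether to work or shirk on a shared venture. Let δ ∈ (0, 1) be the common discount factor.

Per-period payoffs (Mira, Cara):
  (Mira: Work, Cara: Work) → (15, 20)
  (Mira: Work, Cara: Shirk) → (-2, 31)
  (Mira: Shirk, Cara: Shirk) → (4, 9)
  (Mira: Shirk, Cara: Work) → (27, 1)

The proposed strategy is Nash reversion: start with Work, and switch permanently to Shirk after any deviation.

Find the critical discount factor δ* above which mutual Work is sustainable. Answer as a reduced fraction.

12/23

For Mira: deviation gain 27−15 = 12, per-period punishment loss 15−4 = 11. IC gives δ ≥ 12/23.
For Cara: gain 11, loss 11 per period, so δ ≥ 11/22 = 1/2.
The tighter constraint is Mira's, so cooperation needs δ ≥ 12/23.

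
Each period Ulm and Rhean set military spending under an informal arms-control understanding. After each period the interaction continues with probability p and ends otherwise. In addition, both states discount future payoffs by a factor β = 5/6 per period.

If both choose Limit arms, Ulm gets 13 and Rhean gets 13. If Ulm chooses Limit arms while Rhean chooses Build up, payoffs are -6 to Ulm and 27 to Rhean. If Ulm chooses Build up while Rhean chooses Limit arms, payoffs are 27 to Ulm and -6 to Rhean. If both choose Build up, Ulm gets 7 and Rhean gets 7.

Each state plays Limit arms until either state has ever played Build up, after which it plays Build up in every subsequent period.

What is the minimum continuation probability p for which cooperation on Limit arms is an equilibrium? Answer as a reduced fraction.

With continuation probability p and discount β, the effective per-period discount factor is βp.
Grim-trigger IC: βp ≥ (27−13)/(27−7) = 7/10.
So p ≥ (7/10)/(5/6) = 21/25.

21/25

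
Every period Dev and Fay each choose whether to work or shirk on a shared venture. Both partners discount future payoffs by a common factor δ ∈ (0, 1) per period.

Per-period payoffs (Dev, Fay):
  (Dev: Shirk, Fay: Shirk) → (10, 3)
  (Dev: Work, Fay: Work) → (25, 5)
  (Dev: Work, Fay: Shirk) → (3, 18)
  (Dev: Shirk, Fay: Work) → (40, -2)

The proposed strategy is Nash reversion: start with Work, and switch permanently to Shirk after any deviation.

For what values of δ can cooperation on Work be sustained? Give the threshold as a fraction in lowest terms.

For Dev: deviation gain 40−25 = 15, per-period punishment loss 25−10 = 15. IC gives δ ≥ 15/30 = 1/2.
For Fay: gain 13, loss 2 per period, so δ ≥ 13/15.
The tighter constraint is Fay's, so cooperation needs δ ≥ 13/15.

13/15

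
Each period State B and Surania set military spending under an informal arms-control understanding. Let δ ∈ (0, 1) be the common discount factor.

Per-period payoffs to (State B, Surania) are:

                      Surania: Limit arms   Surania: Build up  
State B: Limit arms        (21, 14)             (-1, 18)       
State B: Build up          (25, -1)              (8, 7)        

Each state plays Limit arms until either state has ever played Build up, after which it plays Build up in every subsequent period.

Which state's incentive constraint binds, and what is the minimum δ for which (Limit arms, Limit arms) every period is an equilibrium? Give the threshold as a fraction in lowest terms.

Surania; δ ≥ 4/11

State B: cooperation gives 21 each period; deviation gives 25 once then 8 forever.
  21/(1−δ) ≥ 25 + 8δ/(1−δ) ⇒ δ ≥ 4/17.
Surania: cooperation gives 14 each period; deviation gives 18 once then 7 forever.
  δ ≥ 4/11.
Both must hold, so the binding constraint is Surania's: δ ≥ 4/11.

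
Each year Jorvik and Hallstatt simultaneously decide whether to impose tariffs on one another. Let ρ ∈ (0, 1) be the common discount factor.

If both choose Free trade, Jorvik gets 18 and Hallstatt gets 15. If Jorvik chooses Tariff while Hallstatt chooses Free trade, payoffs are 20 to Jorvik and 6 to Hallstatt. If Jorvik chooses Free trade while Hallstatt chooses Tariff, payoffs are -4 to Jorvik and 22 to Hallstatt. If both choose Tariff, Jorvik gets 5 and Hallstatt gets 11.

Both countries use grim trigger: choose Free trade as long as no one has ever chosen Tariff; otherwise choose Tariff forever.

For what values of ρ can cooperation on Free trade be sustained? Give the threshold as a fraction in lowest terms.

7/11

Jorvik: cooperation gives 18 each period; deviation gives 20 once then 5 forever.
  18/(1−ρ) ≥ 20 + 5ρ/(1−ρ) ⇒ ρ ≥ 2/15.
Hallstatt: cooperation gives 15 each period; deviation gives 22 once then 11 forever.
  ρ ≥ 7/11.
Both must hold, so the binding constraint is Hallstatt's: ρ ≥ 7/11.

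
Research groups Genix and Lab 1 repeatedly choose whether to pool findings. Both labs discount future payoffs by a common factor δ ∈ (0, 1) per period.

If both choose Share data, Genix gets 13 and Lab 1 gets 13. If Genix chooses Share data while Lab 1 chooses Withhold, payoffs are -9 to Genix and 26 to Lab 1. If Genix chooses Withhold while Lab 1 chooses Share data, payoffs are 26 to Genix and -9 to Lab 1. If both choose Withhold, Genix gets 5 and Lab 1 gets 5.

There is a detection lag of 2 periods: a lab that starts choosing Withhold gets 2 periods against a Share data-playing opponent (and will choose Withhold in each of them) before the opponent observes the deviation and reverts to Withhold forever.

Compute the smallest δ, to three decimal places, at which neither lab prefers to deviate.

The best deviation is to choose Withhold for all 2 undetected periods, earning 26 each, then 5 forever once detected.
Deviation value: 26(1−δ^2)/(1−δ) + 5δ^2/(1−δ); cooperation value: 13/(1−δ).
IC: 13 ≥ 26(1−δ^2) + 5δ^2 = 26 − 21δ^2.
So δ^2 ≥ 13/21, giving δ ≥ (13/21)^(1/2) ≈ 0.787.

0.787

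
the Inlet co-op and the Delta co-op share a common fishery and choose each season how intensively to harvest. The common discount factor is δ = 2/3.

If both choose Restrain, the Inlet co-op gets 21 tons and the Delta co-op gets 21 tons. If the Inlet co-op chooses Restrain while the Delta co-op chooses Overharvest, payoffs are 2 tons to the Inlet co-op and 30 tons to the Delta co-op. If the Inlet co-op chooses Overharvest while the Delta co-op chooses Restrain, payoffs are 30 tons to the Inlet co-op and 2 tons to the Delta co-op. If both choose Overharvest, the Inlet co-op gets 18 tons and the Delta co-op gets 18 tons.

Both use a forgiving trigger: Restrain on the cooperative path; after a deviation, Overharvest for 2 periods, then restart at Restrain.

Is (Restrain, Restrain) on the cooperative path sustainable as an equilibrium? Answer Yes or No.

IC: δ+…+δ^2 ≥ (30−21)/(21−18) = 3.
At δ = 2/3: partial sum = 1.1111 < 3.0000. Cooperation not sustainable.

No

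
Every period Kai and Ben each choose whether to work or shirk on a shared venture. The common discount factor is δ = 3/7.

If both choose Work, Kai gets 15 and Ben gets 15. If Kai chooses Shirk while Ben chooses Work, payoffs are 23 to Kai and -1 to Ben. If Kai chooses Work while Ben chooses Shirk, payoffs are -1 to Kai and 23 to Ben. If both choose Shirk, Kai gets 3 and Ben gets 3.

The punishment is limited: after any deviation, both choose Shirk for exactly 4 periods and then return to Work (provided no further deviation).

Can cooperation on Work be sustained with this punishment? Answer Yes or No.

IC: δ+…+δ^4 ≥ (23−15)/(15−3) = 2/3.
At δ = 3/7: partial sum = 0.7247 ≥ 0.6667. Cooperation sustainable.

Yes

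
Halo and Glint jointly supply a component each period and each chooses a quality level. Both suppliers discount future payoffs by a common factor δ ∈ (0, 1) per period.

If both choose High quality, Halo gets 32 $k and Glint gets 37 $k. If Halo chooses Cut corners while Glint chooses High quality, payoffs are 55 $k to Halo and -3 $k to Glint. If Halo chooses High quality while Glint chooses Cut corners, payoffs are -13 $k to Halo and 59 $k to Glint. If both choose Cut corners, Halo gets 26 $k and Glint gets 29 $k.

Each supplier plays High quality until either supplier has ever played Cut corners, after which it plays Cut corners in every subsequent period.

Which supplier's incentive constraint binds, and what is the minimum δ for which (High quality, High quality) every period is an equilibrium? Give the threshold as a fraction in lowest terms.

For Halo: deviation gain 55−32 = 23, per-period punishment loss 32−26 = 6. IC gives δ ≥ 23/29.
For Glint: gain 22, loss 8 per period, so δ ≥ 22/30 = 11/15.
The tighter constraint is Halo's, so cooperation needs δ ≥ 23/29.

Halo; δ ≥ 23/29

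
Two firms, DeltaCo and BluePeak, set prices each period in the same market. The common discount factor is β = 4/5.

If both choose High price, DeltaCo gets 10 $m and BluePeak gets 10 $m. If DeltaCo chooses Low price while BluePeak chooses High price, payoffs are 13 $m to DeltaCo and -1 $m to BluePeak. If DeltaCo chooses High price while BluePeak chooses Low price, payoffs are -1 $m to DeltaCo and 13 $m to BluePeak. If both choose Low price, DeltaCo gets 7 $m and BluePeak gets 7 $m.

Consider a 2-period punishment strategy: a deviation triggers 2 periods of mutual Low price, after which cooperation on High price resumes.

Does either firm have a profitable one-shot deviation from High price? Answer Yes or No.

No

IC: β+…+β^2 ≥ (13−10)/(10−7) = 1.
At β = 4/5: partial sum = 1.4400 ≥ 1.0000. Cooperation sustainable.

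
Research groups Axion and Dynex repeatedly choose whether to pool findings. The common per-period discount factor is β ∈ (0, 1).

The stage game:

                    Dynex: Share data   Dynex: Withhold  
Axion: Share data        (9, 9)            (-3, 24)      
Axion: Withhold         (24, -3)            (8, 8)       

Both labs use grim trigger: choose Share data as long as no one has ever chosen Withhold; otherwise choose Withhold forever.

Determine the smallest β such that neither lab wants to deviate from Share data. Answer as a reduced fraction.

15/16

Under grim trigger the critical discount factor is (T−C)/(T−P) with T = 24, C = 9, P = 8.
β* = (24−9)/(24−8) = 15/16.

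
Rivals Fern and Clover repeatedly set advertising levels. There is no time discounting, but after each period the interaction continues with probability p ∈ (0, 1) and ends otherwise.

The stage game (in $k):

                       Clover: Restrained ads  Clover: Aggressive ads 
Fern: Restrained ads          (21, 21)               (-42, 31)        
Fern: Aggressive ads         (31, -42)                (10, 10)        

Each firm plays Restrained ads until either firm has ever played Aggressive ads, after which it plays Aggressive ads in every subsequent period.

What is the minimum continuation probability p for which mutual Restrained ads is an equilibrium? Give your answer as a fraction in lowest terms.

10/21

With no time discounting, the continuation probability p plays the role of the discount factor.
Grim-trigger IC: 21/(1−p) ≥ 31 + 10p/(1−p) ⇒ p ≥ (31−21)/(31−10) = 10/21.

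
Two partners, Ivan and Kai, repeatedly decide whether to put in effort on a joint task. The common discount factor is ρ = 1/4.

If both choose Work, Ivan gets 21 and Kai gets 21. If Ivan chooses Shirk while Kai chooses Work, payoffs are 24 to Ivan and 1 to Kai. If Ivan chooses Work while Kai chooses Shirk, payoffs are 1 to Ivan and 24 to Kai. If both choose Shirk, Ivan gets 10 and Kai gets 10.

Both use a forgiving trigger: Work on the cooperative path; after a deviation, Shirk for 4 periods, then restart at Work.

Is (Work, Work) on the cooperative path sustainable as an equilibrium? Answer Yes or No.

Yes

Comparing payoff streams over the 5 periods until play realigns: cooperate → 21(1+ρ+…+ρ^4); deviate → 24 + 10(ρ+…+ρ^4).
Cooperation is sustained iff (21−10)(ρ+…+ρ^4) ≥ 24−21.
ρ+…+ρ^4 = 1/4·(1−(1/4)^4)/(1−1/4) = 0.3320, and (24−21)/(21−10) = 0.2727.
0.3320 ≥ 0.2727, so cooperation is sustainable.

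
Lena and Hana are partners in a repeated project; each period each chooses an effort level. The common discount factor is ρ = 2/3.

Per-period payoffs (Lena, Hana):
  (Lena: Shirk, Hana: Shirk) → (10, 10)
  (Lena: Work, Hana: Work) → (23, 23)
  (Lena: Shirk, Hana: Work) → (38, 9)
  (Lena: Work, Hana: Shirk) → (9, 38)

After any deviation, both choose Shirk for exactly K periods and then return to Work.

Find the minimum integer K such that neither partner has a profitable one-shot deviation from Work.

No profitable deviation requires (23−10)(ρ+…+ρ^K) ≥ 38−23, i.e. ρ+…+ρ^K ≥ 15/13 ≈ 1.1538.
With ρ = 2/3, the partial sums are K=1: 0.6667, K=2: 1.1111, K=3: 1.4074.
K = 3 is the first length at which the sum reaches 1.1538.

3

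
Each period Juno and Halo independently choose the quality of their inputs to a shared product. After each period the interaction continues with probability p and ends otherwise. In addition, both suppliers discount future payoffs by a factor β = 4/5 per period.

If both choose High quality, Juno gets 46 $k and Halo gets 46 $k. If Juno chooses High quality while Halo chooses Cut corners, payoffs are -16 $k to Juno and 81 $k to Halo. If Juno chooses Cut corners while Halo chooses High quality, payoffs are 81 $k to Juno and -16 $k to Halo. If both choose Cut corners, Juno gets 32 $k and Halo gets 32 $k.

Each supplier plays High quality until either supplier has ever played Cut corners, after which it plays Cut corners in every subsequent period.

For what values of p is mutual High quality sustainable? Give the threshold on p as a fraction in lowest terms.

25/28

With continuation probability p and discount β, the effective per-period discount factor is βp.
Grim-trigger IC: βp ≥ (81−46)/(81−32) = 5/7.
So p ≥ (5/7)/(4/5) = 25/28.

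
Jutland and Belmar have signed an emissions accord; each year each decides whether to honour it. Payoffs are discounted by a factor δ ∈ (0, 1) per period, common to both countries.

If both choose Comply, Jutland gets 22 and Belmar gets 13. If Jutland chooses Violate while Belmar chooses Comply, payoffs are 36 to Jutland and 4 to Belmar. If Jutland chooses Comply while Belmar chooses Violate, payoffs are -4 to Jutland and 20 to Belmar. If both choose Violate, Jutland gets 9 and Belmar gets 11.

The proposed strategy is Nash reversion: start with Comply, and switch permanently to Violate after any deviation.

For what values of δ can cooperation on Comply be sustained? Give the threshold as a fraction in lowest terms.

For Jutland: deviation gain 36−22 = 14, per-period punishment loss 22−9 = 13. IC gives δ ≥ 14/27.
For Belmar: gain 7, loss 2 per period, so δ ≥ 7/9.
The tighter constraint is Belmar's, so cooperation needs δ ≥ 7/9.

7/9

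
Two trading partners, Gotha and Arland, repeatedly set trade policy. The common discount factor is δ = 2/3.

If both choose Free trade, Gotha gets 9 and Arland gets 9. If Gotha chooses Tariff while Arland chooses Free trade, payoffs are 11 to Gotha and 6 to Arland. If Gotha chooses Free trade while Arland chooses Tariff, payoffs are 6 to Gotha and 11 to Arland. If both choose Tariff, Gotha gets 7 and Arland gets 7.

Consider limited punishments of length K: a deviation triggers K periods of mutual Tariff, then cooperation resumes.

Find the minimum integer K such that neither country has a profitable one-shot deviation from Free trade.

2

Need Σ_{k=1}^{K} δ^k ≥ (11−9)/(9−7) = 1.0000 at δ = 2/3.
At K = 1 the sum is 0.6667 < 1.0000; at K = 2 it is 1.1111 ≥ 1.0000.
So the minimum punishment length is K = 2.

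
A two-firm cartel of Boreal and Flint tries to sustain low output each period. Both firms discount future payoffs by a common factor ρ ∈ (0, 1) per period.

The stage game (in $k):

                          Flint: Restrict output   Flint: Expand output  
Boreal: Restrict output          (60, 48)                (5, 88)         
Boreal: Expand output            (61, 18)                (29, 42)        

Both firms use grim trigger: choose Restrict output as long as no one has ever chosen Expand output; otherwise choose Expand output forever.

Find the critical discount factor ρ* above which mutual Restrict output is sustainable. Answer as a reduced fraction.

Boreal: cooperation gives 60 each period; deviation gives 61 once then 29 forever.
  60/(1−ρ) ≥ 61 + 29ρ/(1−ρ) ⇒ ρ ≥ 1/32.
Flint: cooperation gives 48 each period; deviation gives 88 once then 42 forever.
  ρ ≥ 40/46 = 20/23.
Both must hold, so the binding constraint is Flint's: ρ ≥ 20/23.

20/23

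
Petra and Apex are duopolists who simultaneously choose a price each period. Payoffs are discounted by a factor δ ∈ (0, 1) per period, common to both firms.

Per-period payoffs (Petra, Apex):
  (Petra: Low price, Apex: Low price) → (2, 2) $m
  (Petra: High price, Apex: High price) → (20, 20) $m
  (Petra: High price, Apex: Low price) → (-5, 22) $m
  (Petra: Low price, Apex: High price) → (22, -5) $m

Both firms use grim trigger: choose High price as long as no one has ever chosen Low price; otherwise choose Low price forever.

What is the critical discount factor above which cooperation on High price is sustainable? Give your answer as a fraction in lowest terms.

One-period gain from deviating is 22 − 20 = 2. The loss is 20 − 2 = 18 in every subsequent period, with present value 18·δ/(1−δ).
Deviation is unprofitable when 18·δ/(1−δ) ≥ 2, i.e. δ/(1−δ) ≥ 1/9.
Equivalently δ ≥ 2/(2+18) = 1/10.

1/10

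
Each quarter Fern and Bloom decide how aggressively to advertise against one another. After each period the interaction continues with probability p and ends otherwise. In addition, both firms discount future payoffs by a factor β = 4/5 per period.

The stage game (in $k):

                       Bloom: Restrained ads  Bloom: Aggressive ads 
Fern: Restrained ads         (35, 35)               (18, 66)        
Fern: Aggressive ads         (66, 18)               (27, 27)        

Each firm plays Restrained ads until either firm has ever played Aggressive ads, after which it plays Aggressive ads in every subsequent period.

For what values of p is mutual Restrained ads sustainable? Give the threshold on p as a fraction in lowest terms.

With continuation probability p and discount β, the effective per-period discount factor is βp.
Grim-trigger IC: βp ≥ (66−35)/(66−27) = 31/39.
So p ≥ (31/39)/(4/5) = 155/156.

155/156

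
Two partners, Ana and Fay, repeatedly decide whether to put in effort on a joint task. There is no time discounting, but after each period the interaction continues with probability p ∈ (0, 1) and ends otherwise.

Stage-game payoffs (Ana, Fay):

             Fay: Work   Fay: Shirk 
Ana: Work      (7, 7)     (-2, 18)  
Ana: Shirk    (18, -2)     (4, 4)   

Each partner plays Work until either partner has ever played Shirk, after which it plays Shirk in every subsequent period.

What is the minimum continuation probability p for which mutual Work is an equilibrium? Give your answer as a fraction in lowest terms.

With no time discounting, the continuation probability p plays the role of the discount factor.
Grim-trigger IC: 7/(1−p) ≥ 18 + 4p/(1−p) ⇒ p ≥ (18−7)/(18−4) = 11/14.

11/14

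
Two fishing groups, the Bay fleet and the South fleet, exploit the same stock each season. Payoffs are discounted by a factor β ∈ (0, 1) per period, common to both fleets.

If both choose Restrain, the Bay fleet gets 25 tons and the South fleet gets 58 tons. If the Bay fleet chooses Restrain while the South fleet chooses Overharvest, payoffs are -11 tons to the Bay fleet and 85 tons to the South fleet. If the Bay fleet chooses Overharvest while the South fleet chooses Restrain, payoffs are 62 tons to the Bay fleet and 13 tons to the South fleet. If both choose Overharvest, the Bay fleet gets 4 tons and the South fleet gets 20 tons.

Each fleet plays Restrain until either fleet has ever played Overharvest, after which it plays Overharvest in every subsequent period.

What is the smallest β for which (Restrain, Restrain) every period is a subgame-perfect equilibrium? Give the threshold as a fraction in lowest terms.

For the Bay fleet: deviation gain 62−25 = 37, per-period punishment loss 25−4 = 21. IC gives β ≥ 37/58.
For the South fleet: gain 27, loss 38 per period, so β ≥ 27/65.
The tighter constraint is the Bay fleet's, so cooperation needs β ≥ 37/58.

37/58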